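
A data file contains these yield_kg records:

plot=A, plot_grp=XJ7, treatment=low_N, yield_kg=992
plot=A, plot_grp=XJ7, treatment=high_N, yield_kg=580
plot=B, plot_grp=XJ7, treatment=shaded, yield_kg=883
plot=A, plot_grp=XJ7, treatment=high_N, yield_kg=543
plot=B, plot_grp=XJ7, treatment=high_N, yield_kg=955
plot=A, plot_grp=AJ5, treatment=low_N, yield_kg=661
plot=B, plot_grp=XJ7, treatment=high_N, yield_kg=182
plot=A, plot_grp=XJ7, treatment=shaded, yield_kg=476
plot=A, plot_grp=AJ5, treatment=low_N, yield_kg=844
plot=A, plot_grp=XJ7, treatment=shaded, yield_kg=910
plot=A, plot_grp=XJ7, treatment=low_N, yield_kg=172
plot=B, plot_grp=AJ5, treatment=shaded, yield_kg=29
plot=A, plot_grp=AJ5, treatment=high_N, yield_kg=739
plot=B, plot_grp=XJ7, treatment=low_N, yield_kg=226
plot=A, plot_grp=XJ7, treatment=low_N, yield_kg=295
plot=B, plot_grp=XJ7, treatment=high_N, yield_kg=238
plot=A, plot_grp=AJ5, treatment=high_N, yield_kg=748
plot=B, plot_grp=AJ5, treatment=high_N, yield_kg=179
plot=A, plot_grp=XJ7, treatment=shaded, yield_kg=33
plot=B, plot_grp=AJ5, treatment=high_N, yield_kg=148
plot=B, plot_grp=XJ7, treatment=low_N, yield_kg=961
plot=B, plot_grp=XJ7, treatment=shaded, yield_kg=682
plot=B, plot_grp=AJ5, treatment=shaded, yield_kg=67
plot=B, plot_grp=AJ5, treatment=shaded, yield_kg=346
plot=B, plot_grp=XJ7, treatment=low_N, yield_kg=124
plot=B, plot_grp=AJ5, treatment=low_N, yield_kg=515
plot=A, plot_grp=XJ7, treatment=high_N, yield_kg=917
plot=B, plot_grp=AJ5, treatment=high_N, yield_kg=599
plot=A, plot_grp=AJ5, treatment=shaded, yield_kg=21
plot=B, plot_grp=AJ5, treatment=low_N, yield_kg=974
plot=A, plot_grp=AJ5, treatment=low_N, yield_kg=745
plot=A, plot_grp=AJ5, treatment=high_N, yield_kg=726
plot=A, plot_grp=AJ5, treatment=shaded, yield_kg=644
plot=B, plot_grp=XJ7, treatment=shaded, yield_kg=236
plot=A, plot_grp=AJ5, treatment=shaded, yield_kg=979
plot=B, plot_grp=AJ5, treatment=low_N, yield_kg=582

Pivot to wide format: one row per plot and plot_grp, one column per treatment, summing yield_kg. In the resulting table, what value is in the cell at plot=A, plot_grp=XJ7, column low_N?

1459

Rows with plot=A, plot_grp=XJ7 and treatment=low_N: yield_kg values are 992, 172, 295.
992 + 172 + 295 = 1459.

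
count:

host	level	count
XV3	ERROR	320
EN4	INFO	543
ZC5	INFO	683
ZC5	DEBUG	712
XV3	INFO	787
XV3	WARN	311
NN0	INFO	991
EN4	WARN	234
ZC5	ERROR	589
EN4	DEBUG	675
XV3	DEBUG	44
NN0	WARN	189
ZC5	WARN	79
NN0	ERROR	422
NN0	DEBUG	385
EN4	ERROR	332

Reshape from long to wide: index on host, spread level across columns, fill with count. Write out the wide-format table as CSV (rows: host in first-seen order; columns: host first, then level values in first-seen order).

Columns: host plus the 4 distinct level values (ERROR, INFO, DEBUG, WARN).
For example, row XV3 column ERROR takes count=320 from the long row (XV3, ERROR).

host,ERROR,INFO,DEBUG,WARN
XV3,320,787,44,311
EN4,332,543,675,234
ZC5,589,683,712,79
NN0,422,991,385,189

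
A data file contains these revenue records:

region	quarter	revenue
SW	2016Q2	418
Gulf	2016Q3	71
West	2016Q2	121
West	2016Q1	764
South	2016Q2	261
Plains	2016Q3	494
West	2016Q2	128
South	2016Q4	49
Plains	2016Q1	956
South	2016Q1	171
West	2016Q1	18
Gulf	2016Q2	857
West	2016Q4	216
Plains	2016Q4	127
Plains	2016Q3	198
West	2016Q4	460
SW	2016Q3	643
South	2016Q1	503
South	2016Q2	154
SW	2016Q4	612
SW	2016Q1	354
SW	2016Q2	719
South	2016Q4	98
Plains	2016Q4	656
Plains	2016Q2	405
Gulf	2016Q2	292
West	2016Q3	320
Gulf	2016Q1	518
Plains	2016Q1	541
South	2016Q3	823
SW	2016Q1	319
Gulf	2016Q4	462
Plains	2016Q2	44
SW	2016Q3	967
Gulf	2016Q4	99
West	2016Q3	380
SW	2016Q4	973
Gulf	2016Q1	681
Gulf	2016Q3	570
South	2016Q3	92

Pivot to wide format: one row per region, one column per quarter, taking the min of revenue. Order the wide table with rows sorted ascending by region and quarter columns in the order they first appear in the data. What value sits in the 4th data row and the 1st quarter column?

With rows sorted ascending by region, row 4 is region=South. quarter columns in first-appearance order: 2016Q2, 2016Q3, 2016Q1, 2016Q4; column 1 is 2016Q2.
Long rows with region=South, quarter=2016Q2: min(261, 154) = 154.

154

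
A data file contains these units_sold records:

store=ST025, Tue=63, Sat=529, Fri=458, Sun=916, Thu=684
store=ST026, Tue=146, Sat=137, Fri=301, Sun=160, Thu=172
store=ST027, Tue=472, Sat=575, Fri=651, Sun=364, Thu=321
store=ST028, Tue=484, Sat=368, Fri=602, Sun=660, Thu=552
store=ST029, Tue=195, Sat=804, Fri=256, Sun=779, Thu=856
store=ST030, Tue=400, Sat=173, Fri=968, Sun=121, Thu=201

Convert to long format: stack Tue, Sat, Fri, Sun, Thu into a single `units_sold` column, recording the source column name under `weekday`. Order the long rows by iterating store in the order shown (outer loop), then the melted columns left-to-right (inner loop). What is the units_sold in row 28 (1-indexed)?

30 rows total (6 × 5). Row 28: index ⌊(28-1)/5⌋ = 5 into store → ST030; (28-1) mod 5 = 2 into the melted columns → Fri.
So row 28 is (ST030, Fri, 968); units_sold = 968.

968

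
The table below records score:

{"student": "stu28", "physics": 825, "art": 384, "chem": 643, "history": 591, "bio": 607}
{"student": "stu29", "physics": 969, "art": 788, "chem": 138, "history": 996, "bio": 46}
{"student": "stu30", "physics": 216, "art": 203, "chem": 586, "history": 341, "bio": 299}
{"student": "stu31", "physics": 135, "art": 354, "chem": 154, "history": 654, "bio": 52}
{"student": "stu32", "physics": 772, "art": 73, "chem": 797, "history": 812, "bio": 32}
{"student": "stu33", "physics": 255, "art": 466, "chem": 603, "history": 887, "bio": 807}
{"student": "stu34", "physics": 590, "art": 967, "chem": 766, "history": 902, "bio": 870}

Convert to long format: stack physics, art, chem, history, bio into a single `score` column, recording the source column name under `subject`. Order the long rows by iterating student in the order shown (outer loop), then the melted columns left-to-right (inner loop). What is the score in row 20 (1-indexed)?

52

35 rows total (7 × 5). Row 20: index ⌊(20-1)/5⌋ = 3 into student → stu31; (20-1) mod 5 = 4 into the melted columns → bio.
So row 20 is (stu31, bio, 52); score = 52.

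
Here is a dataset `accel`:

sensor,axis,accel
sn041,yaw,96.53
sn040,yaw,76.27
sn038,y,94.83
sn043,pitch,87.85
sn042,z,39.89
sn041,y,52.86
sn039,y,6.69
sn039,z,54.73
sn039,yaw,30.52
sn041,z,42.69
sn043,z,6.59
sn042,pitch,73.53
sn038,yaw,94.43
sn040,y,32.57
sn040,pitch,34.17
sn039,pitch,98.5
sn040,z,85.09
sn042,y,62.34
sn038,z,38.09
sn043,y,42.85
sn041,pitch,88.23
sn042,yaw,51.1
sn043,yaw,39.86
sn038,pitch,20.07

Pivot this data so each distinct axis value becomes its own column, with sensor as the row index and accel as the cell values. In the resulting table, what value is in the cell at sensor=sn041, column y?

Wide layout: rows indexed by sensor, columns are the 4 distinct axis values (yaw, y, pitch, z).
Cell (sensor=sn041, axis=y) draws from the long row where sensor=sn041 and axis=y, which has accel=52.86.

52.86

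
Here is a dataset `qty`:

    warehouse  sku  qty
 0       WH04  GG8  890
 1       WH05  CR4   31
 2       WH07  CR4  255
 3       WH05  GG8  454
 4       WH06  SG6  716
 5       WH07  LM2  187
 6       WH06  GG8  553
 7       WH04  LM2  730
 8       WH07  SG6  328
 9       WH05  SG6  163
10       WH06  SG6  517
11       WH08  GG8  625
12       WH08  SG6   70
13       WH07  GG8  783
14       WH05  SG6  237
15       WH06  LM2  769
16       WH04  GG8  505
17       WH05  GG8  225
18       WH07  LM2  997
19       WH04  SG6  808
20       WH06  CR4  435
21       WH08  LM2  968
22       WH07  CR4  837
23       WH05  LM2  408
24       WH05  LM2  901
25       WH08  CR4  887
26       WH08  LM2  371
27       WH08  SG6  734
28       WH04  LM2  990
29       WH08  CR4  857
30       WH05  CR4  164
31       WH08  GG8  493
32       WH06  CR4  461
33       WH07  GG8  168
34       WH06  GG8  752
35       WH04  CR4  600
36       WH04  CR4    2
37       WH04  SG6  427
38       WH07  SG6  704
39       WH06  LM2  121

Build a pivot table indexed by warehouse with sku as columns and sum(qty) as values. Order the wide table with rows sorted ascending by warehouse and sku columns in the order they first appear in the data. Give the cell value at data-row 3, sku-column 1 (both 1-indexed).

With rows sorted ascending by warehouse, row 3 is warehouse=WH06. sku columns in first-appearance order: GG8, CR4, SG6, LM2; column 1 is GG8.
Long rows with warehouse=WH06, sku=GG8: 553 + 752 = 1305.

1305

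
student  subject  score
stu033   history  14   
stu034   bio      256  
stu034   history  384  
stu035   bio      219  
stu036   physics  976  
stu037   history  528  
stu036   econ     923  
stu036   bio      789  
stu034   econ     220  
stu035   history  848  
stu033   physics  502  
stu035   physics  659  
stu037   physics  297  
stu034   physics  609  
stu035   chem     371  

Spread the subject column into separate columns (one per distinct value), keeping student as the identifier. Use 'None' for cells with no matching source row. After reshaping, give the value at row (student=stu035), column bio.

219

The long row with student=stu035, subject=bio has score=219.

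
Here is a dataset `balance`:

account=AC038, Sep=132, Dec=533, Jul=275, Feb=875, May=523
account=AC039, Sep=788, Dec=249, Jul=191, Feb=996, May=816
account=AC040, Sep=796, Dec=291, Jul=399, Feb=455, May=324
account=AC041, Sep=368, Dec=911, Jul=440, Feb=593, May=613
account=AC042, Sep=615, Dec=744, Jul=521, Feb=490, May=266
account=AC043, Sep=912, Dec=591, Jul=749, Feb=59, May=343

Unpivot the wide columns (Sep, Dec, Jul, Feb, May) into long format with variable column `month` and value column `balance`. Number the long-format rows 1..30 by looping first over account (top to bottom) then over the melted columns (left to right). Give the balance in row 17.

911

30 rows total (6 × 5). Row 17: index ⌊(17-1)/5⌋ = 3 into account → AC041; (17-1) mod 5 = 1 into the melted columns → Dec.
So row 17 is (AC041, Dec, 911); balance = 911.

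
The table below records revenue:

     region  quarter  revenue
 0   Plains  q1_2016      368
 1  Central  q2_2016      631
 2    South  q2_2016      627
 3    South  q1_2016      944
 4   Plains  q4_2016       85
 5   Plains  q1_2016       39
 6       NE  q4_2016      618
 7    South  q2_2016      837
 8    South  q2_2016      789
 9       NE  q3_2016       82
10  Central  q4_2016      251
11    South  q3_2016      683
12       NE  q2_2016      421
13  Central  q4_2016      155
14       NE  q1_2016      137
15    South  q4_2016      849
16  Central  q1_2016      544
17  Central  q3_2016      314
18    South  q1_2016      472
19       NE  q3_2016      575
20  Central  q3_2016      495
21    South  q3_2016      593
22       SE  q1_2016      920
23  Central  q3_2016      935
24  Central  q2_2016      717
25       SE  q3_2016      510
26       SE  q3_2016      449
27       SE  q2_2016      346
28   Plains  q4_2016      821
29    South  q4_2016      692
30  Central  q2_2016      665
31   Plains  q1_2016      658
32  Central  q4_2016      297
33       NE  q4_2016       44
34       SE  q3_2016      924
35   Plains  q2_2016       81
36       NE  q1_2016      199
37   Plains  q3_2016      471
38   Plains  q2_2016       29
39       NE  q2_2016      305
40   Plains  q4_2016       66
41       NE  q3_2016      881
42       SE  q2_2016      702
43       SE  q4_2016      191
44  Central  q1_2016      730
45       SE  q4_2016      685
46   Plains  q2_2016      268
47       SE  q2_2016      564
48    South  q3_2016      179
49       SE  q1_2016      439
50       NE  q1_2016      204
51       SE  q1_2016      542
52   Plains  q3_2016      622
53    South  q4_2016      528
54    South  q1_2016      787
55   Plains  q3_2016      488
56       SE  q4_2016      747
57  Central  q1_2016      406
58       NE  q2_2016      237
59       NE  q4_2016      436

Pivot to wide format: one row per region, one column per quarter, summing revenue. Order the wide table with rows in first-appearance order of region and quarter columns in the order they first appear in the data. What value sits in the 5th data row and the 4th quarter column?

1883

With rows in first-appearance order of region, row 5 is region=SE. quarter columns in first-appearance order: q1_2016, q2_2016, q4_2016, q3_2016; column 4 is q3_2016.
Long rows with region=SE, quarter=q3_2016: 510 + 449 + 924 = 1883.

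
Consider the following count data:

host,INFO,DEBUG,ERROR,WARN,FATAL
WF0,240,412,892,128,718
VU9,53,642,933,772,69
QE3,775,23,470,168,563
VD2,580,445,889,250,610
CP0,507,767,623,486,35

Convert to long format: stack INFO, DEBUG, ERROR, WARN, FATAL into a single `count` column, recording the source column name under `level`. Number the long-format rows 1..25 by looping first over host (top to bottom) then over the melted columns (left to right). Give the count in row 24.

25 rows total (5 × 5). Row 24: index ⌊(24-1)/5⌋ = 4 into host → CP0; (24-1) mod 5 = 3 into the melted columns → WARN.
So row 24 is (CP0, WARN, 486); count = 486.

486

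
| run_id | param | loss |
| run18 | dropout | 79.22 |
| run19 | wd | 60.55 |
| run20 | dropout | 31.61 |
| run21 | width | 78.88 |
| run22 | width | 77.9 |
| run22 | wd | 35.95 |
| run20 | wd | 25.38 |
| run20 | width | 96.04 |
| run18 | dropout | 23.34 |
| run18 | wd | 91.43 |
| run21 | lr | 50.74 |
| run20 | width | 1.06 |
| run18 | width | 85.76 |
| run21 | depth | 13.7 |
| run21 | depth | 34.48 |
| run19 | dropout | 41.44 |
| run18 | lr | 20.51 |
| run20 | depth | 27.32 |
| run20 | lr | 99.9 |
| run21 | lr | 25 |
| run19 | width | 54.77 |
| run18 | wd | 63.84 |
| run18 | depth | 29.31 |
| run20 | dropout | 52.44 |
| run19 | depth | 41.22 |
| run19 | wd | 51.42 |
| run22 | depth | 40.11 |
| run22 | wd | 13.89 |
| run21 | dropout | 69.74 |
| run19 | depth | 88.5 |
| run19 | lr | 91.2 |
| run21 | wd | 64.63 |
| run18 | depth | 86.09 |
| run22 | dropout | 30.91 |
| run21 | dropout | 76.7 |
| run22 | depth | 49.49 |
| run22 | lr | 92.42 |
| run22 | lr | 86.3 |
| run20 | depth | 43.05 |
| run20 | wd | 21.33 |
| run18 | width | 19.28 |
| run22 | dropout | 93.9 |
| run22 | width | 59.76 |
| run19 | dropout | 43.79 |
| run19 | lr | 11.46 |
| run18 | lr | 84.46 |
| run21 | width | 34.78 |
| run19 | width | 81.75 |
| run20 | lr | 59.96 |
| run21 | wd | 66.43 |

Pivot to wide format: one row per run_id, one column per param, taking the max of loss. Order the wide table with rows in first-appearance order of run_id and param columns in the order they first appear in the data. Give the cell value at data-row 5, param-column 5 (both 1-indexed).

49.49

With rows in first-appearance order of run_id, row 5 is run_id=run22. param columns in first-appearance order: dropout, wd, width, lr, depth; column 5 is depth.
Long rows with run_id=run22, param=depth: max(40.11, 49.49) = 49.49.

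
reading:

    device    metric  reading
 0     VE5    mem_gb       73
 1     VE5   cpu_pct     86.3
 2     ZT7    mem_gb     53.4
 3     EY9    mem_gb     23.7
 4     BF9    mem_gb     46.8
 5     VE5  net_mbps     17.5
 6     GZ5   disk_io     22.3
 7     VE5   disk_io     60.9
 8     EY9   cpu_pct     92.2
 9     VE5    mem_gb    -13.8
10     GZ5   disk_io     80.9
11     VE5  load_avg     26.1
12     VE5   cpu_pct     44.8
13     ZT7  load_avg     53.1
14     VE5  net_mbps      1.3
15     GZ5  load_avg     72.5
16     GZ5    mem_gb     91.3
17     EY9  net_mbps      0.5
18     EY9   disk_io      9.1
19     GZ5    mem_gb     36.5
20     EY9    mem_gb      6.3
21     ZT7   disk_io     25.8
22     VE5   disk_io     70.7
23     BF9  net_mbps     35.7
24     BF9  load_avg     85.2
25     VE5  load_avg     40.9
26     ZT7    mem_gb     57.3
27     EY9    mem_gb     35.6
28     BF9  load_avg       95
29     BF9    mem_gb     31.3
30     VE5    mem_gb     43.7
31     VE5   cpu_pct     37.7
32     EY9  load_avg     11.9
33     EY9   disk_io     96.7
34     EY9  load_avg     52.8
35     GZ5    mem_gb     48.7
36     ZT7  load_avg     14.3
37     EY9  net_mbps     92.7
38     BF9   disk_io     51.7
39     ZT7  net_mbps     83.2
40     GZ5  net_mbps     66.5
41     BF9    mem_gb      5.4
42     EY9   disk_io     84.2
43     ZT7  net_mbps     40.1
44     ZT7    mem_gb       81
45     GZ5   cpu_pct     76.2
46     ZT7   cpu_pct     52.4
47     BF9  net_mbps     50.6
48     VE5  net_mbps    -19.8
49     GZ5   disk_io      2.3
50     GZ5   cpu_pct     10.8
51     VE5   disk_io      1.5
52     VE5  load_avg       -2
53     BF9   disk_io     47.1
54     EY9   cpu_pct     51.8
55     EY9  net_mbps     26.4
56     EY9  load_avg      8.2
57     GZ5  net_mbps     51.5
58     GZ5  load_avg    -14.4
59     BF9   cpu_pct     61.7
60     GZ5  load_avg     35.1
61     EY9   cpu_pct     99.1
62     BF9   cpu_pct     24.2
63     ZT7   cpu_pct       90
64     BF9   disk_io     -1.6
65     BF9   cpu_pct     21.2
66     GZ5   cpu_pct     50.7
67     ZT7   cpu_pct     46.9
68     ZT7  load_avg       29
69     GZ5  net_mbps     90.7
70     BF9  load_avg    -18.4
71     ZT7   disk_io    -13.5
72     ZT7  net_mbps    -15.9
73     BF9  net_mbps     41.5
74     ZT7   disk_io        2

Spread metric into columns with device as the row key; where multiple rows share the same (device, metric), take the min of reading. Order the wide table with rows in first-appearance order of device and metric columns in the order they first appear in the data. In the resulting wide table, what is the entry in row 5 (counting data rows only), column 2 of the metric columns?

10.8

With rows in first-appearance order of device, row 5 is device=GZ5. metric columns in first-appearance order: mem_gb, cpu_pct, net_mbps, disk_io, load_avg; column 2 is cpu_pct.
Long rows with device=GZ5, metric=cpu_pct: min(76.2, 10.8, 50.7) = 10.8.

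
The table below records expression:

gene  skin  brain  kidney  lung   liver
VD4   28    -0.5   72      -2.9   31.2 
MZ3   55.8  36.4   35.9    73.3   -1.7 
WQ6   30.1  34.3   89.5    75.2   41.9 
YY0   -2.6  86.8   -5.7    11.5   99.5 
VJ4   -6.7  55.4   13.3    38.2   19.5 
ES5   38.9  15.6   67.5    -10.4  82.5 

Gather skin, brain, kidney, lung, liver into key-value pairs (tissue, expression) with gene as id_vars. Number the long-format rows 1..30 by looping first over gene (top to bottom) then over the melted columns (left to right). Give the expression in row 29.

30 rows total (6 × 5). Row 29: index ⌊(29-1)/5⌋ = 5 into gene → ES5; (29-1) mod 5 = 3 into the melted columns → lung.
So row 29 is (ES5, lung, -10.4); expression = -10.4.

-10.4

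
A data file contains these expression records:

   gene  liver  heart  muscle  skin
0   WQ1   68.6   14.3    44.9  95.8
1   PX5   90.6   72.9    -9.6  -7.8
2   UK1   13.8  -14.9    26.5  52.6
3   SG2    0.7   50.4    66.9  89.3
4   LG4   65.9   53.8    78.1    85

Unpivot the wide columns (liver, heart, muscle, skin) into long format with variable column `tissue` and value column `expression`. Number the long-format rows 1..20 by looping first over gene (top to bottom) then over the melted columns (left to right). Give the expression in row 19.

78.1

20 rows total (5 × 4). Row 19: index ⌊(19-1)/4⌋ = 4 into gene → LG4; (19-1) mod 4 = 2 into the melted columns → muscle.
So row 19 is (LG4, muscle, 78.1); expression = 78.1.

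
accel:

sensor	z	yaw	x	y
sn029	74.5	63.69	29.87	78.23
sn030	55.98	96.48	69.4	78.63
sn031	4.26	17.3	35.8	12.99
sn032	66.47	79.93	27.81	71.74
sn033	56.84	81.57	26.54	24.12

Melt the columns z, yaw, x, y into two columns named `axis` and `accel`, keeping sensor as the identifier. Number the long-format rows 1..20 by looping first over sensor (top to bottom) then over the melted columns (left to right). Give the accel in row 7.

20 rows total (5 × 4). Row 7: index ⌊(7-1)/4⌋ = 1 into sensor → sn030; (7-1) mod 4 = 2 into the melted columns → x.
So row 7 is (sn030, x, 69.4); accel = 69.4.

69.4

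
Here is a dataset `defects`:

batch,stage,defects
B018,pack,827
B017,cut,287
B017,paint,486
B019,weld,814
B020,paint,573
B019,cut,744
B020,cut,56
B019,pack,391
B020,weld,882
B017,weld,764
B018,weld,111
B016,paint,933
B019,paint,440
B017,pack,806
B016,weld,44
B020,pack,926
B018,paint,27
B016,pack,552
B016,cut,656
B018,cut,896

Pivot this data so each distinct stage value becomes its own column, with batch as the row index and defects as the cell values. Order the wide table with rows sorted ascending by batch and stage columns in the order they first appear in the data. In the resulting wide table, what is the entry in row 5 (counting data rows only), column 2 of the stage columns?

With rows sorted ascending by batch, row 5 is batch=B020. stage columns in first-appearance order: pack, cut, paint, weld; column 2 is cut.
Long rows with batch=B020, stage=cut: defects = 56.

56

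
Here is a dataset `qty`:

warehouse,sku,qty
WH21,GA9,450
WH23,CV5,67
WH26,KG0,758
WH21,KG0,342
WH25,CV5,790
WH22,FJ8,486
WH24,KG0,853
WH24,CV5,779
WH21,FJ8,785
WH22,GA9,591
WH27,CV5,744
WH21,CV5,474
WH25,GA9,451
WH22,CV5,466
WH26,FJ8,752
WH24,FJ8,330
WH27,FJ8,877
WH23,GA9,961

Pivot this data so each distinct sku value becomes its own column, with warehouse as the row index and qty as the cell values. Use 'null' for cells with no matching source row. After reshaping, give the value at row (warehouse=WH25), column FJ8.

null

No long-format row has warehouse=WH25 and sku=FJ8, so the cell is null.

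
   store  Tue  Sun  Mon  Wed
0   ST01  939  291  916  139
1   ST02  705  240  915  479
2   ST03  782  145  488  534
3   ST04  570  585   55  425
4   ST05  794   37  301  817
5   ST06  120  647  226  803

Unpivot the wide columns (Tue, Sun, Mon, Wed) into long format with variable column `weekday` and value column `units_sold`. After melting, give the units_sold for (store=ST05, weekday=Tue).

Unpivoting turns each (store, wide-column) pair into one long row.
The wide cell at row ST05, column Tue holds 794, so the long row (ST05, Tue) has units_sold=794.

794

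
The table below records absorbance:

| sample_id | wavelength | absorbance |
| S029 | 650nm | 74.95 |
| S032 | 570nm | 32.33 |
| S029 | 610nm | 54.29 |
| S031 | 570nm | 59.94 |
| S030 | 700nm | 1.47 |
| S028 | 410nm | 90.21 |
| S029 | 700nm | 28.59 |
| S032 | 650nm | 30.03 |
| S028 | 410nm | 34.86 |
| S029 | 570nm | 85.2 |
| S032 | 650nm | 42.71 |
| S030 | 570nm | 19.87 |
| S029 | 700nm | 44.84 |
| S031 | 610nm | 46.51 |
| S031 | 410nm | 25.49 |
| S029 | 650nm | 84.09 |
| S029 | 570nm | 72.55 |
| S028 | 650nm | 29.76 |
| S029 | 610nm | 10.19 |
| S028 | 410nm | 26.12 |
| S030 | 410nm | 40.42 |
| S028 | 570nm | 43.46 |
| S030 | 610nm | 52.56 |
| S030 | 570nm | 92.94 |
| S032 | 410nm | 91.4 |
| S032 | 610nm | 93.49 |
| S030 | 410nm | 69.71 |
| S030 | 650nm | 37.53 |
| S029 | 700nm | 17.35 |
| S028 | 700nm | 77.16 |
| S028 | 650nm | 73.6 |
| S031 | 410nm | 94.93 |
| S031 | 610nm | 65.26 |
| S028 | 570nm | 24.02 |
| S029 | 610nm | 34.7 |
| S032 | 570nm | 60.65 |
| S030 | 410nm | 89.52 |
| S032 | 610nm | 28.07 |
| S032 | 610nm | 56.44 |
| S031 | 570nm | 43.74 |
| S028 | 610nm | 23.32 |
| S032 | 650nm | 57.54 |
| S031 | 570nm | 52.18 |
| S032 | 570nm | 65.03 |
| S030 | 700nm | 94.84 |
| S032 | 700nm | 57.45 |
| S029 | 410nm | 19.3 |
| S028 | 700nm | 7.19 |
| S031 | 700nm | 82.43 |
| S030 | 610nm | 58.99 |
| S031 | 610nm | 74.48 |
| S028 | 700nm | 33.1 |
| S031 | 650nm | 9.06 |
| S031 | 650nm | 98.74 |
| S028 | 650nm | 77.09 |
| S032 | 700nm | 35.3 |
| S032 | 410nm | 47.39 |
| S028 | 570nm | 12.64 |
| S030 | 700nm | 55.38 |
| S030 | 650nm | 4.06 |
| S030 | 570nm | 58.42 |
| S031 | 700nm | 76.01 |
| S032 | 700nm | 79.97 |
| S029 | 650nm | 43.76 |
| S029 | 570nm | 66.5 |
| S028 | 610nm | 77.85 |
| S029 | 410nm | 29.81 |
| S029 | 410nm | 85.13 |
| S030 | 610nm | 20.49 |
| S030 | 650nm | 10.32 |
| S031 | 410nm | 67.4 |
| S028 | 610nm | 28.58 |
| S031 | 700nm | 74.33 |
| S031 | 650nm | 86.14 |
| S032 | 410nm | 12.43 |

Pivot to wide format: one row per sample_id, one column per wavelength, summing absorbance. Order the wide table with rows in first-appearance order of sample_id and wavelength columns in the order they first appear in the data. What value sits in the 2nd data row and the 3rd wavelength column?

178

With rows in first-appearance order of sample_id, row 2 is sample_id=S032. wavelength columns in first-appearance order: 650nm, 570nm, 610nm, 700nm, 410nm; column 3 is 610nm.
Long rows with sample_id=S032, wavelength=610nm: 93.49 + 28.07 + 56.44 = 178.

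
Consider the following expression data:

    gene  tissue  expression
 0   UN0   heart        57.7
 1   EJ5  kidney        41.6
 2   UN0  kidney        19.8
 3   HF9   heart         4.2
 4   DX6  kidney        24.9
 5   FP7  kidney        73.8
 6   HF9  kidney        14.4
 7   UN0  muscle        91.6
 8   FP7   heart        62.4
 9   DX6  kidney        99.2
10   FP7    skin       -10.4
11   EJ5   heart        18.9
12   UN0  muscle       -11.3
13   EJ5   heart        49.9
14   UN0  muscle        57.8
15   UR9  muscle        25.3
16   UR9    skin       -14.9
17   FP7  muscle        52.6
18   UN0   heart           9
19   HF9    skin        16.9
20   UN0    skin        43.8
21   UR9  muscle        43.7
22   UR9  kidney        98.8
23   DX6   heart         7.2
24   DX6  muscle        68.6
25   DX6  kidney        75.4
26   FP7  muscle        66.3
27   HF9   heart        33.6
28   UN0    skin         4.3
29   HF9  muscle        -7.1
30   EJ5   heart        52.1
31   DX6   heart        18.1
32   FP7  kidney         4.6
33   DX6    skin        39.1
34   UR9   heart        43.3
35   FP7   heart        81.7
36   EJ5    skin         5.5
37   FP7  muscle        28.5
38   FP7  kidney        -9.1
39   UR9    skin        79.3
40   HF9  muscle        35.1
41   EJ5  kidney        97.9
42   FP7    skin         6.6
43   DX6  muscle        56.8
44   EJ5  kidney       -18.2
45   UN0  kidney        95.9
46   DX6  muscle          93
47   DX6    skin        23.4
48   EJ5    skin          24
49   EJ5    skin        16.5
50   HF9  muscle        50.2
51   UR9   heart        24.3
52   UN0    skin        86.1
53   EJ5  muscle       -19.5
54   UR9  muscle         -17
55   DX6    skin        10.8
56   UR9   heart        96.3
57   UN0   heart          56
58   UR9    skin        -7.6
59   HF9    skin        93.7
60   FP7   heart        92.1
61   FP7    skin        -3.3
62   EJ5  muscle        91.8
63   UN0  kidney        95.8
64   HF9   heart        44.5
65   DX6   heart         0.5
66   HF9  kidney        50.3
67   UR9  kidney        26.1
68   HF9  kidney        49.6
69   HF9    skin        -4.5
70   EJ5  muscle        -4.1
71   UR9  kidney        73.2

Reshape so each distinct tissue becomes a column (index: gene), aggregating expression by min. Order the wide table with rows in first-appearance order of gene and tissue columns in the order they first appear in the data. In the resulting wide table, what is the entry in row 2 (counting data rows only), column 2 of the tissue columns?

With rows in first-appearance order of gene, row 2 is gene=EJ5. tissue columns in first-appearance order: heart, kidney, muscle, skin; column 2 is kidney.
Long rows with gene=EJ5, tissue=kidney: min(41.6, 97.9, -18.2) = -18.2.

-18.2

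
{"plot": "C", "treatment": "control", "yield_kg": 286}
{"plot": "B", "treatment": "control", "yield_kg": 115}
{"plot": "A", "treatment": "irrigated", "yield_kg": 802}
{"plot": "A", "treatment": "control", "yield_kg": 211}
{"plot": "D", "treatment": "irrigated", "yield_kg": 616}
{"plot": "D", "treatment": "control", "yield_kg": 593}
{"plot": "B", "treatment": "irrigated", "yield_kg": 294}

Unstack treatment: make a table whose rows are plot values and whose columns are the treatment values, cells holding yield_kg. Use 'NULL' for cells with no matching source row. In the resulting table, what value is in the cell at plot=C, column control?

286

The long row with plot=C, treatment=control has yield_kg=286.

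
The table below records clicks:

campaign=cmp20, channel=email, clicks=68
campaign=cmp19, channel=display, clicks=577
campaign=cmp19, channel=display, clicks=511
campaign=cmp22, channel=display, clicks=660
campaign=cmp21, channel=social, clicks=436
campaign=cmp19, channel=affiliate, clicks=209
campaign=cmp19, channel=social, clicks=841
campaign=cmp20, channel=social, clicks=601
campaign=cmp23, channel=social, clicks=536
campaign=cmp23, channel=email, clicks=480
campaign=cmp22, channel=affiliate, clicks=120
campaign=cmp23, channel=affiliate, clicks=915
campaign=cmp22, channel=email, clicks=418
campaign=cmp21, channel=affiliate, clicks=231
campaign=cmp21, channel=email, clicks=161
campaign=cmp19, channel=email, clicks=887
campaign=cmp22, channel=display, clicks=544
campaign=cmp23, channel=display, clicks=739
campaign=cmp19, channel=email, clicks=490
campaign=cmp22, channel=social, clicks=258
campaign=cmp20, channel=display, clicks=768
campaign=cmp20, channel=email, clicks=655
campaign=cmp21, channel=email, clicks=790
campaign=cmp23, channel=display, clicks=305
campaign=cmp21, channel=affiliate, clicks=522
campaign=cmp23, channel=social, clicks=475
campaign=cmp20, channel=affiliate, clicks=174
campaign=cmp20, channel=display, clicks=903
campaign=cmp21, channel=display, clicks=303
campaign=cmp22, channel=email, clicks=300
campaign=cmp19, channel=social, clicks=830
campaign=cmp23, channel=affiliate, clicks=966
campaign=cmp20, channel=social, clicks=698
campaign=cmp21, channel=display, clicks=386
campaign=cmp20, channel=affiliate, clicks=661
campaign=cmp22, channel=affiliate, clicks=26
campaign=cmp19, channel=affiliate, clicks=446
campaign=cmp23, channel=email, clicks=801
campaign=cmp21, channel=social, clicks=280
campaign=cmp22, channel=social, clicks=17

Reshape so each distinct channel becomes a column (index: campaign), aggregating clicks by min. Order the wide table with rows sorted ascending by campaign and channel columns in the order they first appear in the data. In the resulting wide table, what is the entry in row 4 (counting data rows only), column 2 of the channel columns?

With rows sorted ascending by campaign, row 4 is campaign=cmp22. channel columns in first-appearance order: email, display, social, affiliate; column 2 is display.
Long rows with campaign=cmp22, channel=display: min(660, 544) = 544.

544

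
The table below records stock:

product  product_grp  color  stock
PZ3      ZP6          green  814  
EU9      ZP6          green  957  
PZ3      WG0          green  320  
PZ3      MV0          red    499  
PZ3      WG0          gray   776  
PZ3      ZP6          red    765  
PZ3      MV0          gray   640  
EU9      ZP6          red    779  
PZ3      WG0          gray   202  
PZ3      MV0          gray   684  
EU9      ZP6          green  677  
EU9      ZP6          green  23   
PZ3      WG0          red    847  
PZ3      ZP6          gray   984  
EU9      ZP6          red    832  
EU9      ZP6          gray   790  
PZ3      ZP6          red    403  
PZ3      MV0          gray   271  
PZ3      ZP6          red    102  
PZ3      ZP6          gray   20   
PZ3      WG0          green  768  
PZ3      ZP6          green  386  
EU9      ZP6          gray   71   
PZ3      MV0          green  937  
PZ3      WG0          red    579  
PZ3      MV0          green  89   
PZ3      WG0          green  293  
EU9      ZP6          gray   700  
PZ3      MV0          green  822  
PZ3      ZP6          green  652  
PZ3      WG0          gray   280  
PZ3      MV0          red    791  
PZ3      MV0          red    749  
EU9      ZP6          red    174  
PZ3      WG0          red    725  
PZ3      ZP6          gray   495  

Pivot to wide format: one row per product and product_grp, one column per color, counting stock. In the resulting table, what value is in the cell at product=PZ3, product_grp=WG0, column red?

Rows with product=PZ3, product_grp=WG0 and color=red: stock values are 847, 579, 725.
3 rows match — count = 3.

3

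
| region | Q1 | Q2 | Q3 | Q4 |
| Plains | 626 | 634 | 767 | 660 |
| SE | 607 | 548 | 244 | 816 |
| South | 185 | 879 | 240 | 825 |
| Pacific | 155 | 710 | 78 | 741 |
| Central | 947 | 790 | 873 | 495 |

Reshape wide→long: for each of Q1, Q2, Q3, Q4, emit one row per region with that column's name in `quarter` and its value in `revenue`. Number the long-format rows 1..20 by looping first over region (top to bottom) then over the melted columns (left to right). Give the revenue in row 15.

20 rows total (5 × 4). Row 15: index ⌊(15-1)/4⌋ = 3 into region → Pacific; (15-1) mod 4 = 2 into the melted columns → Q3.
So row 15 is (Pacific, Q3, 78); revenue = 78.

78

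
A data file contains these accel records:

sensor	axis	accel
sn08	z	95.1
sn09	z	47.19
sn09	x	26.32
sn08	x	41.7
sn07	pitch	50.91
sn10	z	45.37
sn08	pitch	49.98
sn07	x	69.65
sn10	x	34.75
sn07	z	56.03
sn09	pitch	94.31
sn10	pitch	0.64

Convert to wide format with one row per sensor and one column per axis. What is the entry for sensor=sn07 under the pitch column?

Wide layout: rows indexed by sensor, columns are the 3 distinct axis values (z, x, pitch).
Cell (sensor=sn07, axis=pitch) draws from the long row where sensor=sn07 and axis=pitch, which has accel=50.91.

50.91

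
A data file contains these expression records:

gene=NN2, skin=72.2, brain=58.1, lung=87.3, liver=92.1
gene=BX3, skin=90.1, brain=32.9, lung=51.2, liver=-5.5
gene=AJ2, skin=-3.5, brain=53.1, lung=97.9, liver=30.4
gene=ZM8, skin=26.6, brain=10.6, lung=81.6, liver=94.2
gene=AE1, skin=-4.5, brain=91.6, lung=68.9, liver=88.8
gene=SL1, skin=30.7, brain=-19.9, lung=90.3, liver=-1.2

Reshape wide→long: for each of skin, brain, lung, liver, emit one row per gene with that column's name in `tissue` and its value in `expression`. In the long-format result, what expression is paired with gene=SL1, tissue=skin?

30.7

Unpivoting turns each (gene, wide-column) pair into one long row.
The wide cell at row SL1, column skin holds 30.7, so the long row (SL1, skin) has expression=30.7.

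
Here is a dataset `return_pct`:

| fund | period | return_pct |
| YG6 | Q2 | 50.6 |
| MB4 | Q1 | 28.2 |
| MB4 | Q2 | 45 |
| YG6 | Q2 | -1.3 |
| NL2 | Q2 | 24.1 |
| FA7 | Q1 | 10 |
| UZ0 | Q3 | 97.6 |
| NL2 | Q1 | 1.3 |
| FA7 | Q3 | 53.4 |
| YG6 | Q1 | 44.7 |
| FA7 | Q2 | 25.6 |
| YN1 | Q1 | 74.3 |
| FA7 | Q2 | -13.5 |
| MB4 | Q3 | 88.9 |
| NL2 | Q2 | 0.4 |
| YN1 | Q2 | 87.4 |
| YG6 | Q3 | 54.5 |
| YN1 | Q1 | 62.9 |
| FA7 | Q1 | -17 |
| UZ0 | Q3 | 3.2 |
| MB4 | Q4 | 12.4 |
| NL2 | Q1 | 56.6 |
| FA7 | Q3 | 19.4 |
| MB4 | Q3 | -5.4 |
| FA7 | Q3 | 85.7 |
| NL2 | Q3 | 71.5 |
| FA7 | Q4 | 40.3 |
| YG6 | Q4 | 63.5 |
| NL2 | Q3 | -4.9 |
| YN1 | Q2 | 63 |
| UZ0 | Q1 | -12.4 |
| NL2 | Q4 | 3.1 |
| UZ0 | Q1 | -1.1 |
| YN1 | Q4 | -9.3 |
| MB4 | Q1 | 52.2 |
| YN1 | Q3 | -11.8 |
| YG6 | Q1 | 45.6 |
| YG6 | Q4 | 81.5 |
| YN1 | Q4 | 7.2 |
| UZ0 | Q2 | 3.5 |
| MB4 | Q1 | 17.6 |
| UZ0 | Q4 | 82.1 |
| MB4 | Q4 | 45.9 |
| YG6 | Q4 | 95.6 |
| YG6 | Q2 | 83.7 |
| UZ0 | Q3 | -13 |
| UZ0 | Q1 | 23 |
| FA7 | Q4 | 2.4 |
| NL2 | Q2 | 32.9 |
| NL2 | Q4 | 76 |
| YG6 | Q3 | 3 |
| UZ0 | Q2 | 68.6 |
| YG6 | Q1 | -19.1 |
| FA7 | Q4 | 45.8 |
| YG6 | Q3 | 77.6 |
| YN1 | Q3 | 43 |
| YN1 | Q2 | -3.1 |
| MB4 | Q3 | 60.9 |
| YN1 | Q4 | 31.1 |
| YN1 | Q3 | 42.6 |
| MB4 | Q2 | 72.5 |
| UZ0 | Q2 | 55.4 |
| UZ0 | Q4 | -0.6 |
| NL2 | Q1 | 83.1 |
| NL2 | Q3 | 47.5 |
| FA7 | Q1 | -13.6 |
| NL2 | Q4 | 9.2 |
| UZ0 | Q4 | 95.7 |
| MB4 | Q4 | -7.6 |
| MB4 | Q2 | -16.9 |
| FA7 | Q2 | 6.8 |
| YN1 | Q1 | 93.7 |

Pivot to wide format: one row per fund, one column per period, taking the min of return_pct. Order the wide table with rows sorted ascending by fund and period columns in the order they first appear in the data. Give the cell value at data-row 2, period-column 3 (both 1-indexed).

With rows sorted ascending by fund, row 2 is fund=MB4. period columns in first-appearance order: Q2, Q1, Q3, Q4; column 3 is Q3.
Long rows with fund=MB4, period=Q3: min(88.9, -5.4, 60.9) = -5.4.

-5.4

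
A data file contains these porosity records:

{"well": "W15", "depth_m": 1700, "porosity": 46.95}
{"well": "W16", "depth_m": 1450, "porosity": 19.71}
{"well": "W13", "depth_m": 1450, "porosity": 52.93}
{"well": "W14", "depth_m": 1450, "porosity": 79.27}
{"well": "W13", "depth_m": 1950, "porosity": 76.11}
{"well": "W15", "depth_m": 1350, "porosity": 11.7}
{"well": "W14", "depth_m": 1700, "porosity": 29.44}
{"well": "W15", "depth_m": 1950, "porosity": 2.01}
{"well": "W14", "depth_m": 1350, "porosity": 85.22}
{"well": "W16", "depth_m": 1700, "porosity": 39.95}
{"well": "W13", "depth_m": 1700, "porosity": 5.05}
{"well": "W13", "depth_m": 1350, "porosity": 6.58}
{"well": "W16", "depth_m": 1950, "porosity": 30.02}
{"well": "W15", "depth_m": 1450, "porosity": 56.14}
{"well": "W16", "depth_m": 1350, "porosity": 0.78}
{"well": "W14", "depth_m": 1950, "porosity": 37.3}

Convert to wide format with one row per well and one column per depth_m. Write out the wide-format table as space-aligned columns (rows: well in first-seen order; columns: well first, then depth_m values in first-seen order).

well  1700   1450   1950   1350 
W15   46.95  56.14  2.01   11.7 
W16   39.95  19.71  30.02  0.78 
W13   5.05   52.93  76.11  6.58 
W14   29.44  79.27  37.3   85.22

Columns: well plus the 4 distinct depth_m values (1700, 1450, 1950, 1350).
For example, row W15 column 1700 takes porosity=46.95 from the long row (W15, 1700).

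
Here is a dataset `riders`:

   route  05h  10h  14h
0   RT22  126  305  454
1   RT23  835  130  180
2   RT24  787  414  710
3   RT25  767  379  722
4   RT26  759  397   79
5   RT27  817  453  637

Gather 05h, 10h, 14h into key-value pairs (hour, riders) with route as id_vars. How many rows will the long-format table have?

18

6 route values × 3 melted columns = 18 rows.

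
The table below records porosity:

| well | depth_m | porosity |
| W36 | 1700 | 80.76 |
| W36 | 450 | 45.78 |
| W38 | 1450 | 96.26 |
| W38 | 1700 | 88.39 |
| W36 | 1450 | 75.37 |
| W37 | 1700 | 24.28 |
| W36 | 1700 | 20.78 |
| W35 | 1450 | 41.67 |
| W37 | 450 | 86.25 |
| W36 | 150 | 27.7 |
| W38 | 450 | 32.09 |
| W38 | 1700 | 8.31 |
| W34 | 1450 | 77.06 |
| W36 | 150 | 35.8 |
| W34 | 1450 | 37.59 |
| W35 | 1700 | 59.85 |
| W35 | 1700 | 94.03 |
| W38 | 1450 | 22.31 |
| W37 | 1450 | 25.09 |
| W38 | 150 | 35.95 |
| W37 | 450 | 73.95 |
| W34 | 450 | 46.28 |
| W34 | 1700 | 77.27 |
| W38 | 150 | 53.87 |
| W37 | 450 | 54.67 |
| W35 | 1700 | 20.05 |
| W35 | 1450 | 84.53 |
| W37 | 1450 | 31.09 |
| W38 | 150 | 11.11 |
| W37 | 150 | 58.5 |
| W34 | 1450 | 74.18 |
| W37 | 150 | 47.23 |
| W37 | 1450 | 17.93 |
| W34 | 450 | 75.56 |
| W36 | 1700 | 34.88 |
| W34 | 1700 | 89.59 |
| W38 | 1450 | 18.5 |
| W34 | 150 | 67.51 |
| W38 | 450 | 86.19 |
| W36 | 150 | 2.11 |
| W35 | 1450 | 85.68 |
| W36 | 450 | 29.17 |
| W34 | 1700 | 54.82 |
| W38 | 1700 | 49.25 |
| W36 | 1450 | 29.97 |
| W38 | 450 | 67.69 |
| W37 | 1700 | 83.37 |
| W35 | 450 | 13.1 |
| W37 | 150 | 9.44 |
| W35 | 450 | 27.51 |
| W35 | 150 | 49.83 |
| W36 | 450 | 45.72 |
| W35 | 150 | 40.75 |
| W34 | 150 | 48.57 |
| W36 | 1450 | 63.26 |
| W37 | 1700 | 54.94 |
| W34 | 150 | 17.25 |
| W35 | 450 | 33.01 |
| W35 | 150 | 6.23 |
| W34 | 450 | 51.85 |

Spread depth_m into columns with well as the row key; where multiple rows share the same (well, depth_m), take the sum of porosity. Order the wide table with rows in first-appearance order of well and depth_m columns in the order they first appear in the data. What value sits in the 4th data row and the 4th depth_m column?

96.81

With rows in first-appearance order of well, row 4 is well=W35. depth_m columns in first-appearance order: 1700, 450, 1450, 150; column 4 is 150.
Long rows with well=W35, depth_m=150: 49.83 + 40.75 + 6.23 = 96.81.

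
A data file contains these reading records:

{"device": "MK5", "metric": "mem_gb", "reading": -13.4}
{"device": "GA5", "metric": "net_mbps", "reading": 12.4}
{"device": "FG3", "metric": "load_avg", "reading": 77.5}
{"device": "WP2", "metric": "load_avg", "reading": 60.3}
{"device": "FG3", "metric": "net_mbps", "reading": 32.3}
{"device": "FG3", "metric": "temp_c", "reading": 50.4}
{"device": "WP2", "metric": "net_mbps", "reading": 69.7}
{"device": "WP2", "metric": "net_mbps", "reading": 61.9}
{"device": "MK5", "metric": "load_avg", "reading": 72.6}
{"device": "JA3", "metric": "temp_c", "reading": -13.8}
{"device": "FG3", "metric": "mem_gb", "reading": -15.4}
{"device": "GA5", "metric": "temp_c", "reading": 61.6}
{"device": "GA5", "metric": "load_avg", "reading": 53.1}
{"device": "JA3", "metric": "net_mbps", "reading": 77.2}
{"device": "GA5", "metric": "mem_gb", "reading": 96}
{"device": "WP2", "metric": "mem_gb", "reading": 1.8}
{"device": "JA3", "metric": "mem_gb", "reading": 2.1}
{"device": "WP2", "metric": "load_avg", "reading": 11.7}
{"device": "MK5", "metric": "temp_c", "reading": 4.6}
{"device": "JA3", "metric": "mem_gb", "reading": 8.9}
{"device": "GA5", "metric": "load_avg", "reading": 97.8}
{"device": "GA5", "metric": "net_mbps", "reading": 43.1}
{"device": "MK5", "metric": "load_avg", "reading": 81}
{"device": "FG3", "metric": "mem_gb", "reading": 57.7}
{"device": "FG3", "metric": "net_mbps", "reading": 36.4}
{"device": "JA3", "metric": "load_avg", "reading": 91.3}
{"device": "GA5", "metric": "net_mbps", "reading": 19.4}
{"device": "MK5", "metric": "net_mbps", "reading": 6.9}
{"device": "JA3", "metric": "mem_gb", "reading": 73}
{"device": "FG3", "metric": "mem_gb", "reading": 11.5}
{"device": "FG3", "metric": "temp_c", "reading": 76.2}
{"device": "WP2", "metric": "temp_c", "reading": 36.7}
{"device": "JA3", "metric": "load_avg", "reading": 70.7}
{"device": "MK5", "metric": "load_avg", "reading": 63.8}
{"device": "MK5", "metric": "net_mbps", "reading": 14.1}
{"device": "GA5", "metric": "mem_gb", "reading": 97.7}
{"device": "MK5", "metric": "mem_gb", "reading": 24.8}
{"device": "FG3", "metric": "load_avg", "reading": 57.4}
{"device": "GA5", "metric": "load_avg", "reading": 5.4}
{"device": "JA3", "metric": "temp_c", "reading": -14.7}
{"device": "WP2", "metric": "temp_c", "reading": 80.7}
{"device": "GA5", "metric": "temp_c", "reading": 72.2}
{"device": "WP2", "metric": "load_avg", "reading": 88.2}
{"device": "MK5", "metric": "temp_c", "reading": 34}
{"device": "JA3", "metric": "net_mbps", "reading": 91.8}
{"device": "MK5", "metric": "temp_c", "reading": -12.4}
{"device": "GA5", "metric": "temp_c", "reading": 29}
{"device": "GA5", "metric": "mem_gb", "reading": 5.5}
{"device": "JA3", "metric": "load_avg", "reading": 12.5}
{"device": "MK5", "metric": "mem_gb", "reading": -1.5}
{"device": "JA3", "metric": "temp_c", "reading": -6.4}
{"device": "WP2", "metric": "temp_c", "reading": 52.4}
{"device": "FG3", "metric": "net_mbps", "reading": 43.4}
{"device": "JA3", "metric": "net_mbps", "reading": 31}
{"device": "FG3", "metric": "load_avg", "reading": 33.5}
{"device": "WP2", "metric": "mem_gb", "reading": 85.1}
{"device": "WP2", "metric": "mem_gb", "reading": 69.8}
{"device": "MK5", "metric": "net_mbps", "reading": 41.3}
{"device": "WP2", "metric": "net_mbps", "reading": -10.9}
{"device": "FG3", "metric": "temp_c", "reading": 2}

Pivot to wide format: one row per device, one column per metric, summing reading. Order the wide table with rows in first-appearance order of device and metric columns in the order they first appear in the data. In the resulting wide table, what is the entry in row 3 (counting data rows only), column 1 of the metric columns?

53.8

With rows in first-appearance order of device, row 3 is device=FG3. metric columns in first-appearance order: mem_gb, net_mbps, load_avg, temp_c; column 1 is mem_gb.
Long rows with device=FG3, metric=mem_gb: -15.4 + 57.7 + 11.5 = 53.8.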